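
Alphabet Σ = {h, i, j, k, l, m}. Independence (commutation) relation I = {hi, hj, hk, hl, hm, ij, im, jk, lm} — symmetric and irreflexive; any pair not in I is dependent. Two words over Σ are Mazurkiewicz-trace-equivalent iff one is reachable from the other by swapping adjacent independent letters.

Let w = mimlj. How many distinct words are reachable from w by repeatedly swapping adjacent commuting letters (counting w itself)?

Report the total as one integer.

6

0(m) covers ∅
1(i) covers ∅
2(m) covers 0:m
3(l) covers 1:i
4(j) covers 2:m, 3:l
floor of heap: 0:m, 1:i
completions by unplaced set U, small U first (add the entries for U minus each lowest piece of U):
  |U|=1: {4}:1
  |U|=2: {2,4}:1  {3,4}:1
  |U|=3: {0,2,4}:1  {1,3,4}:1  {2,3,4}:2
  start at 0(m): 3
  start at 1(i): 3
sum over floor = 6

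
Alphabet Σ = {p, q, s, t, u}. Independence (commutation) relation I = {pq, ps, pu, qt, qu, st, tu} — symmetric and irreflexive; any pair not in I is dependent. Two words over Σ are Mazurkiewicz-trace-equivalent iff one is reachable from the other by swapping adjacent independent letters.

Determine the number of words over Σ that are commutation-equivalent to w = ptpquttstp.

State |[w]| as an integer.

drop 0:p onto floor
drop 1:t onto {0:p}
drop 2:p onto {1:t}
drop 3:q onto floor
drop 4:u onto floor
drop 5:t onto {2:p}
drop 6:t onto {5:t}
drop 7:s onto {3:q, 4:u}
drop 8:t onto {6:t}
drop 9:p onto {8:t}
ground layer = {0:p, 3:q, 4:u}
drop-orders for the pieces not yet dropped (sum over which currently-grounded one goes next):
  1 to go: {7} 1  {9} 1
  2 to go: {3,7} 1  {4,7} 1  {7,9} 2  {8,9} 1
  3 to go: {3,4,7} 2  {3,7,9} 3  {4,7,9} 3  {6,8,9} 1  {7,8,9} 3
  4 to go: {3,4,7,9} 8  {3,7,8,9} 6  {4,7,8,9} 6  {5,6,8,9} 1  {6,7,8,9} 4
  5 to go: {2,5,6,8,9} 1  {3,4,7,8,9} 20  {3,6,7,8,9} 10  {4,6,7,8,9} 10  {5,6,7,8,9} 5
  6 to go: {1,2,5,6,8,9} 1  {2,5,6,7,8,9} 6  {3,4,6,7,8,9} 40  {3,5,6,7,8,9} 15  {4,5,6,7,8,9} 15
  7 to go: {0,1,2,5,6,8,9} 1  {1,2,5,6,7,8,9} 7  {2,3,5,6,7,8,9} 21  {2,4,5,6,7,8,9} 21  {3,4,5,6,7,8,9} 70
  8 to go: {0,1,2,5,6,7,8,9} 8  {1,2,3,5,6,7,8,9} 28  {1,2,4,5,6,7,8,9} 28  {2,3,4,5,6,7,8,9} 112
  if 0:p drops first: 168 orders
  if 3:q drops first: 36 orders
  if 4:u drops first: 36 orders
heap linearizations: 240

240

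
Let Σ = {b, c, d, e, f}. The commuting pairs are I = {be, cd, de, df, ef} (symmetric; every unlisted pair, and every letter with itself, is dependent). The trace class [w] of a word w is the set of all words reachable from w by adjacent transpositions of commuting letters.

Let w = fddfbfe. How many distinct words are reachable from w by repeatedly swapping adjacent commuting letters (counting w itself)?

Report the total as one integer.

42

drop 0:f onto floor
drop 1:d onto floor
drop 2:d onto {1:d}
drop 3:f onto {0:f}
drop 4:b onto {2:d, 3:f}
drop 5:f onto {4:b}
drop 6:e onto floor
ground layer = {0:f, 1:d, 6:e}
drop-orders for the pieces not yet dropped (sum over which currently-grounded one goes next):
  1 to go: {5} 1  {6} 1
  2 to go: {4,5} 1  {5,6} 2
  3 to go: {2,4,5} 1  {3,4,5} 1  {4,5,6} 3
  4 to go: {0,3,4,5} 1  {1,2,4,5} 1  {2,3,4,5} 2  {2,4,5,6} 4  {3,4,5,6} 4
  5 to go: {0,2,3,4,5} 3  {0,3,4,5,6} 5  {1,2,3,4,5} 3  {1,2,4,5,6} 5  {2,3,4,5,6} 10
  if 0:f drops first: 18 orders
  if 1:d drops first: 18 orders
  if 6:e drops first: 6 orders
heap linearizations: 42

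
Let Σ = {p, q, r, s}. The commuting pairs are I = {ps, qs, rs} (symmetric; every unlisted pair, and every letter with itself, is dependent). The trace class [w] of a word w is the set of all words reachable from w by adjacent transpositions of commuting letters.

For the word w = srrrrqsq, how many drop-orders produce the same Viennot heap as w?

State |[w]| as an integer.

0(s) covers ∅
1(r) covers ∅
2(r) covers 1:r
3(r) covers 2:r
4(r) covers 3:r
5(q) covers 4:r
6(s) covers 0:s
7(q) covers 5:q
floor of heap: 0:s, 1:r
completions by unplaced set U, small U first (add the entries for U minus each lowest piece of U):
  |U|=1: {6}:1  {7}:1
  |U|=2: {0,6}:1  {5,7}:1  {6,7}:2
  |U|=3: {0,6,7}:3  {4,5,7}:1  {5,6,7}:3
  |U|=4: {0,5,6,7}:6  {3,4,5,7}:1  {4,5,6,7}:4
  |U|=5: {0,4,5,6,7}:10  {2,3,4,5,7}:1  {3,4,5,6,7}:5
  |U|=6: {0,3,4,5,6,7}:15  {1,2,3,4,5,7}:1  {2,3,4,5,6,7}:6
  start at 0(s): 7
  start at 1(r): 21
sum over floor = 28

28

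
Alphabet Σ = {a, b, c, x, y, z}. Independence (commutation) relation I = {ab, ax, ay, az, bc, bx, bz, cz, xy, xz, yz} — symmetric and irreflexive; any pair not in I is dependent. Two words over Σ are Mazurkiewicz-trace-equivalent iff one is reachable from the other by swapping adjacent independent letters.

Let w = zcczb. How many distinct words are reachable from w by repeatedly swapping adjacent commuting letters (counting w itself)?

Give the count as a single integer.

30

piece 0:z — minimal
piece 1:c — minimal
piece 2:c rests on {1:c}
piece 3:z rests on {0:z}
piece 4:b — minimal
minimal pieces: {0:z, 1:c, 4:b}
ways to finish when only these pieces remain (= sum over removing one remaining piece with nothing left below it):
  1 left: {2}→1  {3}→1  {4}→1
  2 left: {0,3}→1  {1,2}→1  {2,3}→2  {2,4}→2  {3,4}→2
  3 left: {0,2,3}→3  {0,3,4}→3  {1,2,3}→3  {1,2,4}→3  {2,3,4}→6
  placing 0:z first → 12 extensions
  placing 1:c first → 12 extensions
  placing 4:b first → 6 extensions
total linear extensions = 30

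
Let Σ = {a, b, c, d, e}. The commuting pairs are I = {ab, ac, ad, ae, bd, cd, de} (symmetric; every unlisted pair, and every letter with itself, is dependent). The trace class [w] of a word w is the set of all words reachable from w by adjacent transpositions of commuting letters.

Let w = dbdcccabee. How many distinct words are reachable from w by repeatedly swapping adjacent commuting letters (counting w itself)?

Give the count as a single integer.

#0=d has no predecessor
#1=b has no predecessor
#2=d depends on [0:d]
#3=c depends on [1:b]
#4=c depends on [3:c]
#5=c depends on [4:c]
#6=a has no predecessor
#7=b depends on [5:c]
#8=e depends on [7:b]
#9=e depends on [8:e]
sources: [0:d, 1:b, 6:a]
N(rest) = Σ N(rest − s) over sources s of rest; N(one piece) = 1:
  size 1 → [2]=1  [6]=1  [9]=1
  size 2 → [0,2]=1  [2,6]=2  [2,9]=2  [6,9]=2  [8,9]=1
  size 3 → [0,2,6]=3  [0,2,9]=3  [2,6,9]=6  [2,8,9]=3  [6,8,9]=3  [7,8,9]=1
  size 4 → [0,2,6,9]=12  [0,2,8,9]=6  [2,6,8,9]=12  [2,7,8,9]=4  [5,7,8,9]=1  [6,7,8,9]=4
  size 5 → [0,2,6,8,9]=30  [0,2,7,8,9]=10  [2,5,7,8,9]=5  [2,6,7,8,9]=20  [4,5,7,8,9]=1  [5,6,7,8,9]=5
  size 6 → [0,2,5,7,8,9]=15  [0,2,6,7,8,9]=60  [2,4,5,7,8,9]=6  [2,5,6,7,8,9]=30  [3,4,5,7,8,9]=1  [4,5,6,7,8,9]=6
  size 7 → [0,2,4,5,7,8,9]=21  [0,2,5,6,7,8,9]=105  [1,3,4,5,7,8,9]=1  [2,3,4,5,7,8,9]=7  [2,4,5,6,7,8,9]=42  [3,4,5,6,7,8,9]=7
  size 8 → [0,2,3,4,5,7,8,9]=28  [0,2,4,5,6,7,8,9]=168  [1,2,3,4,5,7,8,9]=8  [1,3,4,5,6,7,8,9]=8  [2,3,4,5,6,7,8,9]=56
  first=0(d) contributes 72
  first=1(b) contributes 252
  first=6(a) contributes 36
|[w]| = 360

360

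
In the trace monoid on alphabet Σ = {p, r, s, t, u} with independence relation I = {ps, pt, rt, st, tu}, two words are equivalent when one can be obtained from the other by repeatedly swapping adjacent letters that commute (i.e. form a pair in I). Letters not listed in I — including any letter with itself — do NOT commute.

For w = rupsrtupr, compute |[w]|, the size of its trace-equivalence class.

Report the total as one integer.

18

0(r) covers ∅
1(u) covers 0:r
2(p) covers 1:u
3(s) covers 1:u
4(r) covers 2:p, 3:s
5(t) covers ∅
6(u) covers 4:r
7(p) covers 6:u
8(r) covers 7:p
floor of heap: 0:r, 5:t
completions by unplaced set U, small U first (add the entries for U minus each lowest piece of U):
  |U|=1: {5}:1  {8}:1
  |U|=2: {5,8}:2  {7,8}:1
  |U|=3: {5,7,8}:3  {6,7,8}:1
  |U|=4: {4,6,7,8}:1  {5,6,7,8}:4
  |U|=5: {2,4,6,7,8}:1  {3,4,6,7,8}:1  {4,5,6,7,8}:5
  |U|=6: {2,3,4,6,7,8}:2  {2,4,5,6,7,8}:6  {3,4,5,6,7,8}:6
  |U|=7: {1,2,3,4,6,7,8}:2  {2,3,4,5,6,7,8}:14
  start at 0(r): 16
  start at 5(t): 2
sum over floor = 18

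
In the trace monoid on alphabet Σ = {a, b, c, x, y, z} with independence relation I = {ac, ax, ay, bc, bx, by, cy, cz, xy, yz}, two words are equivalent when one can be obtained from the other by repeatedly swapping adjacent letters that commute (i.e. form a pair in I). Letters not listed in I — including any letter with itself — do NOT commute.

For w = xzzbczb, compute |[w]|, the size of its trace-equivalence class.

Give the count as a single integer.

6

0(x) covers ∅
1(z) covers 0:x
2(z) covers 1:z
3(b) covers 2:z
4(c) covers 0:x
5(z) covers 3:b
6(b) covers 5:z
floor of heap: 0:x
completions by unplaced set U, small U first (add the entries for U minus each lowest piece of U):
  |U|=1: {4}:1  {6}:1
  |U|=2: {4,6}:2  {5,6}:1
  |U|=3: {3,5,6}:1  {4,5,6}:3
  |U|=4: {2,3,5,6}:1  {3,4,5,6}:4
  |U|=5: {1,2,3,5,6}:1  {2,3,4,5,6}:5
  start at 0(x): 6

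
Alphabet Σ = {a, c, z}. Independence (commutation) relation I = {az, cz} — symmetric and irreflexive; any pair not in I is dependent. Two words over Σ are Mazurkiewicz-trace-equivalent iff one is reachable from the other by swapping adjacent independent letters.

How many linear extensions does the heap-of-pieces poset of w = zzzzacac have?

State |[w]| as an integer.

#0=z has no predecessor
#1=z depends on [0:z]
#2=z depends on [1:z]
#3=z depends on [2:z]
#4=a has no predecessor
#5=c depends on [4:a]
#6=a depends on [5:c]
#7=c depends on [6:a]
sources: [0:z, 4:a]
N(rest) = Σ N(rest − s) over sources s of rest; N(one piece) = 1:
  size 1 → [3]=1  [7]=1
  size 2 → [2,3]=1  [3,7]=2  [6,7]=1
  size 3 → [1,2,3]=1  [2,3,7]=3  [3,6,7]=3  [5,6,7]=1
  size 4 → [0,1,2,3]=1  [1,2,3,7]=4  [2,3,6,7]=6  [3,5,6,7]=4  [4,5,6,7]=1
  size 5 → [0,1,2,3,7]=5  [1,2,3,6,7]=10  [2,3,5,6,7]=10  [3,4,5,6,7]=5
  size 6 → [0,1,2,3,6,7]=15  [1,2,3,5,6,7]=20  [2,3,4,5,6,7]=15
  first=0(z) contributes 35
  first=4(a) contributes 35
|[w]| = 70

70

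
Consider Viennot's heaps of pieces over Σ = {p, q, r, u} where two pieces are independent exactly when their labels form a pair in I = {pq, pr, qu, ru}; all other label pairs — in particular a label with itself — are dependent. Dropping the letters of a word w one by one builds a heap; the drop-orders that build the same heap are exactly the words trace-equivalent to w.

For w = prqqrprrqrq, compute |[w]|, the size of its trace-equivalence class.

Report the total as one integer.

drop 0:p onto floor
drop 1:r onto floor
drop 2:q onto {1:r}
drop 3:q onto {2:q}
drop 4:r onto {3:q}
drop 5:p onto {0:p}
drop 6:r onto {4:r}
drop 7:r onto {6:r}
drop 8:q onto {7:r}
drop 9:r onto {8:q}
drop 10:q onto {9:r}
ground layer = {0:p, 1:r}
drop-orders for the pieces not yet dropped (sum over which currently-grounded one goes next):
  1 to go: {5} 1  {10} 1
  2 to go: {0,5} 1  {5,10} 2  {9,10} 1
  3 to go: {0,5,10} 3  {5,9,10} 3  {8,9,10} 1
  4 to go: {0,5,9,10} 6  {5,8,9,10} 4  {7,8,9,10} 1
  5 to go: {0,5,8,9,10} 10  {5,7,8,9,10} 5  {6,7,8,9,10} 1
  6 to go: {0,5,7,8,9,10} 15  {4,6,7,8,9,10} 1  {5,6,7,8,9,10} 6
  7 to go: {0,5,6,7,8,9,10} 21  {3,4,6,7,8,9,10} 1  {4,5,6,7,8,9,10} 7
  8 to go: {0,4,5,6,7,8,9,10} 28  {2,3,4,6,7,8,9,10} 1  {3,4,5,6,7,8,9,10} 8
  9 to go: {0,3,4,5,6,7,8,9,10} 36  {1,2,3,4,6,7,8,9,10} 1  {2,3,4,5,6,7,8,9,10} 9
  if 0:p drops first: 10 orders
  if 1:r drops first: 45 orders
heap linearizations: 55

55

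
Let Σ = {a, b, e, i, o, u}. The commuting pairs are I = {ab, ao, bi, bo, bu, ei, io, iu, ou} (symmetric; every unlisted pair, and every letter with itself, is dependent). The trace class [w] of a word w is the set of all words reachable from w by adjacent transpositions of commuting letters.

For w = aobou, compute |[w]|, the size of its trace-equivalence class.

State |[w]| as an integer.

#0=a has no predecessor
#1=o has no predecessor
#2=b has no predecessor
#3=o depends on [1:o]
#4=u depends on [0:a]
sources: [0:a, 1:o, 2:b]
N(rest) = Σ N(rest − s) over sources s of rest; N(one piece) = 1:
  size 1 → [2]=1  [3]=1  [4]=1
  size 2 → [0,4]=1  [1,3]=1  [2,3]=2  [2,4]=2  [3,4]=2
  size 3 → [0,2,4]=3  [0,3,4]=3  [1,2,3]=3  [1,3,4]=3  [2,3,4]=6
  first=0(a) contributes 12
  first=1(o) contributes 12
  first=2(b) contributes 6
|[w]| = 30

30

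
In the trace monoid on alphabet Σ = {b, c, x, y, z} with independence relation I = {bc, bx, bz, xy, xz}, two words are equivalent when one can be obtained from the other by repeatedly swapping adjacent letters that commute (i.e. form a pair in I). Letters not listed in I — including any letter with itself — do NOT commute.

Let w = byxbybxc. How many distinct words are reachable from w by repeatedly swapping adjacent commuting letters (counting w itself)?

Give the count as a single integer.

#0=b has no predecessor
#1=y depends on [0:b]
#2=x has no predecessor
#3=b depends on [1:y]
#4=y depends on [3:b]
#5=b depends on [4:y]
#6=x depends on [2:x]
#7=c depends on [4:y, 6:x]
sources: [0:b, 2:x]
N(rest) = Σ N(rest − s) over sources s of rest; N(one piece) = 1:
  size 1 → [5]=1  [7]=1
  size 2 → [5,7]=2  [6,7]=1
  size 3 → [2,6,7]=1  [4,5,7]=2  [5,6,7]=3
  size 4 → [2,5,6,7]=4  [3,4,5,7]=2  [4,5,6,7]=5
  size 5 → [1,3,4,5,7]=2  [2,4,5,6,7]=9  [3,4,5,6,7]=7
  size 6 → [0,1,3,4,5,7]=2  [1,3,4,5,6,7]=9  [2,3,4,5,6,7]=16
  first=0(b) contributes 25
  first=2(x) contributes 11
|[w]| = 36

36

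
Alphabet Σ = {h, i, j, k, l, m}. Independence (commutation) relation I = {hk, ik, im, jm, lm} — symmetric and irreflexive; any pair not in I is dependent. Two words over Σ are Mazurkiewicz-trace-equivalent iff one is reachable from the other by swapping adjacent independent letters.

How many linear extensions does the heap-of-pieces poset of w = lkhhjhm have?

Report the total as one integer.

0(l) covers ∅
1(k) covers 0:l
2(h) covers 0:l
3(h) covers 2:h
4(j) covers 1:k, 3:h
5(h) covers 4:j
6(m) covers 5:h
floor of heap: 0:l
completions by unplaced set U, small U first (add the entries for U minus each lowest piece of U):
  |U|=1: {6}:1
  |U|=2: {5,6}:1
  |U|=3: {4,5,6}:1
  |U|=4: {1,4,5,6}:1  {3,4,5,6}:1
  |U|=5: {1,3,4,5,6}:2  {2,3,4,5,6}:1
  start at 0(l): 3

3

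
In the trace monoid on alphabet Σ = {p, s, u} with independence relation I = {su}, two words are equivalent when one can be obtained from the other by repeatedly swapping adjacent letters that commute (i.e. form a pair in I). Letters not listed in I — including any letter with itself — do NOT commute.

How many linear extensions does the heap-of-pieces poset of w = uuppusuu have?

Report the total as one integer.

piece 0:u — minimal
piece 1:u rests on {0:u}
piece 2:p rests on {1:u}
piece 3:p rests on {2:p}
piece 4:u rests on {3:p}
piece 5:s rests on {3:p}
piece 6:u rests on {4:u}
piece 7:u rests on {6:u}
minimal pieces: {0:u}
ways to finish when only these pieces remain (= sum over removing one remaining piece with nothing left below it):
  1 left: {5}→1  {7}→1
  2 left: {5,7}→2  {6,7}→1
  3 left: {4,6,7}→1  {5,6,7}→3
  4 left: {4,5,6,7}→4
  5 left: {3,4,5,6,7}→4
  6 left: {2,3,4,5,6,7}→4
  placing 0:u first → 4 extensions

4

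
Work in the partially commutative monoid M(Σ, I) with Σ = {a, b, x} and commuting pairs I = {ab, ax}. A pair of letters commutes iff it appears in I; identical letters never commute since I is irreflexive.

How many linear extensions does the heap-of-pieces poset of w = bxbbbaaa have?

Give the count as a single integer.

0(b) covers ∅
1(x) covers 0:b
2(b) covers 1:x
3(b) covers 2:b
4(b) covers 3:b
5(a) covers ∅
6(a) covers 5:a
7(a) covers 6:a
floor of heap: 0:b, 5:a
completions by unplaced set U, small U first (add the entries for U minus each lowest piece of U):
  |U|=1: {4}:1  {7}:1
  |U|=2: {3,4}:1  {4,7}:2  {6,7}:1
  |U|=3: {2,3,4}:1  {3,4,7}:3  {4,6,7}:3  {5,6,7}:1
  |U|=4: {1,2,3,4}:1  {2,3,4,7}:4  {3,4,6,7}:6  {4,5,6,7}:4
  |U|=5: {0,1,2,3,4}:1  {1,2,3,4,7}:5  {2,3,4,6,7}:10  {3,4,5,6,7}:10
  |U|=6: {0,1,2,3,4,7}:6  {1,2,3,4,6,7}:15  {2,3,4,5,6,7}:20
  start at 0(b): 35
  start at 5(a): 21
sum over floor = 56

56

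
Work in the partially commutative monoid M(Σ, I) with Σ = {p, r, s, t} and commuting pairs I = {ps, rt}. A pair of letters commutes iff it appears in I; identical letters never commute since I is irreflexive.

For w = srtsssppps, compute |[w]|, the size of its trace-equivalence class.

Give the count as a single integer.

70

drop 0:s onto floor
drop 1:r onto {0:s}
drop 2:t onto {0:s}
drop 3:s onto {1:r, 2:t}
drop 4:s onto {3:s}
drop 5:s onto {4:s}
drop 6:p onto {1:r, 2:t}
drop 7:p onto {6:p}
drop 8:p onto {7:p}
drop 9:s onto {5:s}
ground layer = {0:s}
drop-orders for the pieces not yet dropped (sum over which currently-grounded one goes next):
  1 to go: {8} 1  {9} 1
  2 to go: {5,9} 1  {7,8} 1  {8,9} 2
  3 to go: {4,5,9} 1  {5,8,9} 3  {6,7,8} 1  {7,8,9} 3
  4 to go: {3,4,5,9} 1  {4,5,8,9} 4  {5,7,8,9} 6  {6,7,8,9} 4
  5 to go: {3,4,5,8,9} 5  {4,5,7,8,9} 10  {5,6,7,8,9} 10
  6 to go: {3,4,5,7,8,9} 15  {4,5,6,7,8,9} 20
  7 to go: {3,4,5,6,7,8,9} 35
  8 to go: {1,3,4,5,6,7,8,9} 35  {2,3,4,5,6,7,8,9} 35
  if 0:s drops first: 70 orders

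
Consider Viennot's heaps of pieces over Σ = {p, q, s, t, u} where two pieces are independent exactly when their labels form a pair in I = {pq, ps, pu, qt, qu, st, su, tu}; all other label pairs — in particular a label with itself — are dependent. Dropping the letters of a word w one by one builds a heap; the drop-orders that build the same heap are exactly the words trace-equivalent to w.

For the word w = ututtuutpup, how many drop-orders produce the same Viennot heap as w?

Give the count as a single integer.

#0=u has no predecessor
#1=t has no predecessor
#2=u depends on [0:u]
#3=t depends on [1:t]
#4=t depends on [3:t]
#5=u depends on [2:u]
#6=u depends on [5:u]
#7=t depends on [4:t]
#8=p depends on [7:t]
#9=u depends on [6:u]
#10=p depends on [8:p]
sources: [0:u, 1:t]
N(rest) = Σ N(rest − s) over sources s of rest; N(one piece) = 1:
  size 1 → [9]=1  [10]=1
  size 2 → [6,9]=1  [8,10]=1  [9,10]=2
  size 3 → [5,6,9]=1  [6,9,10]=3  [7,8,10]=1  [8,9,10]=3
  size 4 → [2,5,6,9]=1  [4,7,8,10]=1  [5,6,9,10]=4  [6,8,9,10]=6  [7,8,9,10]=4
  size 5 → [0,2,5,6,9]=1  [2,5,6,9,10]=5  [3,4,7,8,10]=1  [4,7,8,9,10]=5  [5,6,8,9,10]=10  [6,7,8,9,10]=10
  size 6 → [0,2,5,6,9,10]=6  [1,3,4,7,8,10]=1  [2,5,6,8,9,10]=15  [3,4,7,8,9,10]=6  [4,6,7,8,9,10]=15  [5,6,7,8,9,10]=20
  size 7 → [0,2,5,6,8,9,10]=21  [1,3,4,7,8,9,10]=7  [2,5,6,7,8,9,10]=35  [3,4,6,7,8,9,10]=21  [4,5,6,7,8,9,10]=35
  size 8 → [0,2,5,6,7,8,9,10]=56  [1,3,4,6,7,8,9,10]=28  [2,4,5,6,7,8,9,10]=70  [3,4,5,6,7,8,9,10]=56
  size 9 → [0,2,4,5,6,7,8,9,10]=126  [1,3,4,5,6,7,8,9,10]=84  [2,3,4,5,6,7,8,9,10]=126
  first=0(u) contributes 210
  first=1(t) contributes 252
|[w]| = 462

462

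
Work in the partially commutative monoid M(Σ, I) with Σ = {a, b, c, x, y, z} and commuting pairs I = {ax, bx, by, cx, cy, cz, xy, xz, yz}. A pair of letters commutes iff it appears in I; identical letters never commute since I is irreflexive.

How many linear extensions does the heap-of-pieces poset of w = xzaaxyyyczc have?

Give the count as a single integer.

0(x) covers ∅
1(z) covers ∅
2(a) covers 1:z
3(a) covers 2:a
4(x) covers 0:x
5(y) covers 3:a
6(y) covers 5:y
7(y) covers 6:y
8(c) covers 3:a
9(z) covers 3:a
10(c) covers 8:c
floor of heap: 0:x, 1:z
completions by unplaced set U, small U first (add the entries for U minus each lowest piece of U):
  |U|=1: {4}:1  {7}:1  {9}:1  {10}:1
  |U|=2: {0,4}:1  {4,7}:2  {4,9}:2  {4,10}:2  {6,7}:1  {7,9}:2  {7,10}:2  {8,10}:1  {9,10}:2
  |U|=3: {0,4,7}:3  {0,4,9}:3  {0,4,10}:3  {4,6,7}:3  {4,7,9}:6  {4,7,10}:6  {4,8,10}:3  {4,9,10}:6  {5,6,7}:1  {6,7,9}:3  {6,7,10}:3  {7,8,10}:3  {7,9,10}:6  {8,9,10}:3
  |U|=4: {0,4,6,7}:6  {0,4,7,9}:12  {0,4,7,10}:12  {0,4,8,10}:6  {0,4,9,10}:12  {4,5,6,7}:4  {4,6,7,9}:12  {4,6,7,10}:12  {4,7,8,10}:12  {4,7,9,10}:24  {4,8,9,10}:12  {5,6,7,9}:4  {5,6,7,10}:4  {6,7,8,10}:6  {6,7,9,10}:12  {7,8,9,10}:12
  |U|=5: {0,4,5,6,7}:10  {0,4,6,7,9}:30  {0,4,6,7,10}:30  {0,4,7,8,10}:30  {0,4,7,9,10}:60  {0,4,8,9,10}:30  {4,5,6,7,9}:20  {4,5,6,7,10}:20  {4,6,7,8,10}:30  {4,6,7,9,10}:60  {4,7,8,9,10}:60  {5,6,7,8,10}:10  {5,6,7,9,10}:20  {6,7,8,9,10}:30
  |U|=6: {0,4,5,6,7,9}:60  {0,4,5,6,7,10}:60  {0,4,6,7,8,10}:90  {0,4,6,7,9,10}:180  {0,4,7,8,9,10}:180  {4,5,6,7,8,10}:60  {4,5,6,7,9,10}:120  {4,6,7,8,9,10}:180  {5,6,7,8,9,10}:60
  |U|=7: {0,4,5,6,7,8,10}:210  {0,4,5,6,7,9,10}:420  {0,4,6,7,8,9,10}:630  {3,5,6,7,8,9,10}:60  {4,5,6,7,8,9,10}:420
  |U|=8: {0,4,5,6,7,8,9,10}:1680  {2,3,5,6,7,8,9,10}:60  {3,4,5,6,7,8,9,10}:480
  |U|=9: {0,3,4,5,6,7,8,9,10}:2160  {1,2,3,5,6,7,8,9,10}:60  {2,3,4,5,6,7,8,9,10}:540
  start at 0(x): 600
  start at 1(z): 2700
sum over floor = 3300

3300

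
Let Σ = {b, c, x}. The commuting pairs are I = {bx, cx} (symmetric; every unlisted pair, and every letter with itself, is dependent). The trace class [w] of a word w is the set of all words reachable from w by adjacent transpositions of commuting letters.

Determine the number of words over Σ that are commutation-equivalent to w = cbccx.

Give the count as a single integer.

5

#0=c has no predecessor
#1=b depends on [0:c]
#2=c depends on [1:b]
#3=c depends on [2:c]
#4=x has no predecessor
sources: [0:c, 4:x]
N(rest) = Σ N(rest − s) over sources s of rest; N(one piece) = 1:
  size 1 → [3]=1  [4]=1
  size 2 → [2,3]=1  [3,4]=2
  size 3 → [1,2,3]=1  [2,3,4]=3
  first=0(c) contributes 4
  first=4(x) contributes 1
|[w]| = 5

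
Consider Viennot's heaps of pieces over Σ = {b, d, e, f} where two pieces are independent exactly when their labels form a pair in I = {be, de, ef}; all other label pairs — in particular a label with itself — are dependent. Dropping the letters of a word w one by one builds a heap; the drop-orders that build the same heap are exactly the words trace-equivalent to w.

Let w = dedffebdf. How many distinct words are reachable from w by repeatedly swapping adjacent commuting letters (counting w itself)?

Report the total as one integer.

#0=d has no predecessor
#1=e has no predecessor
#2=d depends on [0:d]
#3=f depends on [2:d]
#4=f depends on [3:f]
#5=e depends on [1:e]
#6=b depends on [4:f]
#7=d depends on [6:b]
#8=f depends on [7:d]
sources: [0:d, 1:e]
N(rest) = Σ N(rest − s) over sources s of rest; N(one piece) = 1:
  size 1 → [5]=1  [8]=1
  size 2 → [1,5]=1  [5,8]=2  [7,8]=1
  size 3 → [1,5,8]=3  [5,7,8]=3  [6,7,8]=1
  size 4 → [1,5,7,8]=6  [4,6,7,8]=1  [5,6,7,8]=4
  size 5 → [1,5,6,7,8]=10  [3,4,6,7,8]=1  [4,5,6,7,8]=5
  size 6 → [1,4,5,6,7,8]=15  [2,3,4,6,7,8]=1  [3,4,5,6,7,8]=6
  size 7 → [0,2,3,4,6,7,8]=1  [1,3,4,5,6,7,8]=21  [2,3,4,5,6,7,8]=7
  first=0(d) contributes 28
  first=1(e) contributes 8
|[w]| = 36

36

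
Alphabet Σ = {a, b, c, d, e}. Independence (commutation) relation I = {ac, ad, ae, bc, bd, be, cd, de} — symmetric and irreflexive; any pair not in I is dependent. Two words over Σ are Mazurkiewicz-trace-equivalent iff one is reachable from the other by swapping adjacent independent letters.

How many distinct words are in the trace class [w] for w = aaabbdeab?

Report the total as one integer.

72

piece 0:a — minimal
piece 1:a rests on {0:a}
piece 2:a rests on {1:a}
piece 3:b rests on {2:a}
piece 4:b rests on {3:b}
piece 5:d — minimal
piece 6:e — minimal
piece 7:a rests on {4:b}
piece 8:b rests on {7:a}
minimal pieces: {0:a, 5:d, 6:e}
ways to finish when only these pieces remain (= sum over removing one remaining piece with nothing left below it):
  1 left: {5}→1  {6}→1  {8}→1
  2 left: {5,6}→2  {5,8}→2  {6,8}→2  {7,8}→1
  3 left: {4,7,8}→1  {5,6,8}→6  {5,7,8}→3  {6,7,8}→3
  4 left: {3,4,7,8}→1  {4,5,7,8}→4  {4,6,7,8}→4  {5,6,7,8}→12
  5 left: {2,3,4,7,8}→1  {3,4,5,7,8}→5  {3,4,6,7,8}→5  {4,5,6,7,8}→20
  6 left: {1,2,3,4,7,8}→1  {2,3,4,5,7,8}→6  {2,3,4,6,7,8}→6  {3,4,5,6,7,8}→30
  7 left: {0,1,2,3,4,7,8}→1  {1,2,3,4,5,7,8}→7  {1,2,3,4,6,7,8}→7  {2,3,4,5,6,7,8}→42
  placing 0:a first → 56 extensions
  placing 5:d first → 8 extensions
  placing 6:e first → 8 extensions
total linear extensions = 72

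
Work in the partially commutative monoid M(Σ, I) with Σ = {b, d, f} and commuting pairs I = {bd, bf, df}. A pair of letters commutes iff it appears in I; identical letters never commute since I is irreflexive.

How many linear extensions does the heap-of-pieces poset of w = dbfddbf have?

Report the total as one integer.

210

#0=d has no predecessor
#1=b has no predecessor
#2=f has no predecessor
#3=d depends on [0:d]
#4=d depends on [3:d]
#5=b depends on [1:b]
#6=f depends on [2:f]
sources: [0:d, 1:b, 2:f]
N(rest) = Σ N(rest − s) over sources s of rest; N(one piece) = 1:
  size 1 → [4]=1  [5]=1  [6]=1
  size 2 → [1,5]=1  [2,6]=1  [3,4]=1  [4,5]=2  [4,6]=2  [5,6]=2
  size 3 → [0,3,4]=1  [1,4,5]=3  [1,5,6]=3  [2,4,6]=3  [2,5,6]=3  [3,4,5]=3  [3,4,6]=3  [4,5,6]=6
  size 4 → [0,3,4,5]=4  [0,3,4,6]=4  [1,2,5,6]=6  [1,3,4,5]=6  [1,4,5,6]=12  [2,3,4,6]=6  [2,4,5,6]=12  [3,4,5,6]=12
  size 5 → [0,1,3,4,5]=10  [0,2,3,4,6]=10  [0,3,4,5,6]=20  [1,2,4,5,6]=30  [1,3,4,5,6]=30  [2,3,4,5,6]=30
  first=0(d) contributes 90
  first=1(b) contributes 60
  first=2(f) contributes 60
|[w]| = 210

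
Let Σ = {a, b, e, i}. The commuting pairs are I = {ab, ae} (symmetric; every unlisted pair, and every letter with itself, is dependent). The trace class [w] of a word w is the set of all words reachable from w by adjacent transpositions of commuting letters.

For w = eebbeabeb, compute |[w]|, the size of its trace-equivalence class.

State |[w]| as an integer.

#0=e has no predecessor
#1=e depends on [0:e]
#2=b depends on [1:e]
#3=b depends on [2:b]
#4=e depends on [3:b]
#5=a has no predecessor
#6=b depends on [4:e]
#7=e depends on [6:b]
#8=b depends on [7:e]
sources: [0:e, 5:a]
N(rest) = Σ N(rest − s) over sources s of rest; N(one piece) = 1:
  size 1 → [5]=1  [8]=1
  size 2 → [5,8]=2  [7,8]=1
  size 3 → [5,7,8]=3  [6,7,8]=1
  size 4 → [4,6,7,8]=1  [5,6,7,8]=4
  size 5 → [3,4,6,7,8]=1  [4,5,6,7,8]=5
  size 6 → [2,3,4,6,7,8]=1  [3,4,5,6,7,8]=6
  size 7 → [1,2,3,4,6,7,8]=1  [2,3,4,5,6,7,8]=7
  first=0(e) contributes 8
  first=5(a) contributes 1
|[w]| = 9

9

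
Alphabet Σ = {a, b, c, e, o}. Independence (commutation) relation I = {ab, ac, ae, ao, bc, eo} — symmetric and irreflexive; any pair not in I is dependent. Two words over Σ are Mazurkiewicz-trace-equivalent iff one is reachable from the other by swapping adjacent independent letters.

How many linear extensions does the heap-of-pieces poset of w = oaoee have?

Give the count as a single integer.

30

drop 0:o onto floor
drop 1:a onto floor
drop 2:o onto {0:o}
drop 3:e onto floor
drop 4:e onto {3:e}
ground layer = {0:o, 1:a, 3:e}
drop-orders for the pieces not yet dropped (sum over which currently-grounded one goes next):
  1 to go: {1} 1  {2} 1  {4} 1
  2 to go: {0,2} 1  {1,2} 2  {1,4} 2  {2,4} 2  {3,4} 1
  3 to go: {0,1,2} 3  {0,2,4} 3  {1,2,4} 6  {1,3,4} 3  {2,3,4} 3
  if 0:o drops first: 12 orders
  if 1:a drops first: 6 orders
  if 3:e drops first: 12 orders
heap linearizations: 30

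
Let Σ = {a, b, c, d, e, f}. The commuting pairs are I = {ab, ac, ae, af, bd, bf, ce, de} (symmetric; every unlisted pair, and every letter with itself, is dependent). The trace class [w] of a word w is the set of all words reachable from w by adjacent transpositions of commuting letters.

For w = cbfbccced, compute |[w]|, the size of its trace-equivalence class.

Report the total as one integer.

15

piece 0:c — minimal
piece 1:b rests on {0:c}
piece 2:f rests on {0:c}
piece 3:b rests on {1:b}
piece 4:c rests on {2:f, 3:b}
piece 5:c rests on {4:c}
piece 6:c rests on {5:c}
piece 7:e rests on {2:f, 3:b}
piece 8:d rests on {6:c}
minimal pieces: {0:c}
ways to finish when only these pieces remain (= sum over removing one remaining piece with nothing left below it):
  1 left: {7}→1  {8}→1
  2 left: {6,8}→1  {7,8}→2
  3 left: {5,6,8}→1  {6,7,8}→3
  4 left: {4,5,6,8}→1  {5,6,7,8}→4
  5 left: {4,5,6,7,8}→5
  6 left: {2,4,5,6,7,8}→5  {3,4,5,6,7,8}→5
  7 left: {1,3,4,5,6,7,8}→5  {2,3,4,5,6,7,8}→10
  placing 0:c first → 15 extensions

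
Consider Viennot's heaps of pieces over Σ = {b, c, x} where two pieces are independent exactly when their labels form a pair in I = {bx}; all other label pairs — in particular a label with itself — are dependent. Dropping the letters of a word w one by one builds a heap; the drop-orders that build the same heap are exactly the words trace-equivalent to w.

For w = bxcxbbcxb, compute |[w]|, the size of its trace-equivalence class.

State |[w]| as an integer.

drop 0:b onto floor
drop 1:x onto floor
drop 2:c onto {0:b, 1:x}
drop 3:x onto {2:c}
drop 4:b onto {2:c}
drop 5:b onto {4:b}
drop 6:c onto {3:x, 5:b}
drop 7:x onto {6:c}
drop 8:b onto {6:c}
ground layer = {0:b, 1:x}
drop-orders for the pieces not yet dropped (sum over which currently-grounded one goes next):
  1 to go: {7} 1  {8} 1
  2 to go: {7,8} 2
  3 to go: {6,7,8} 2
  4 to go: {3,6,7,8} 2  {5,6,7,8} 2
  5 to go: {3,5,6,7,8} 4  {4,5,6,7,8} 2
  6 to go: {3,4,5,6,7,8} 6
  7 to go: {2,3,4,5,6,7,8} 6
  if 0:b drops first: 6 orders
  if 1:x drops first: 6 orders
heap linearizations: 12

12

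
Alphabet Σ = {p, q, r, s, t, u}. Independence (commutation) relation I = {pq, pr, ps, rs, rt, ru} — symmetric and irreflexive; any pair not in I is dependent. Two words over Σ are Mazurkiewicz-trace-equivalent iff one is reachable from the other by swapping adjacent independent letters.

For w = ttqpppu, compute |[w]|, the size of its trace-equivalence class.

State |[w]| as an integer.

4

0(t) covers ∅
1(t) covers 0:t
2(q) covers 1:t
3(p) covers 1:t
4(p) covers 3:p
5(p) covers 4:p
6(u) covers 2:q, 5:p
floor of heap: 0:t
completions by unplaced set U, small U first (add the entries for U minus each lowest piece of U):
  |U|=1: {6}:1
  |U|=2: {2,6}:1  {5,6}:1
  |U|=3: {2,5,6}:2  {4,5,6}:1
  |U|=4: {2,4,5,6}:3  {3,4,5,6}:1
  |U|=5: {2,3,4,5,6}:4
  start at 0(t): 4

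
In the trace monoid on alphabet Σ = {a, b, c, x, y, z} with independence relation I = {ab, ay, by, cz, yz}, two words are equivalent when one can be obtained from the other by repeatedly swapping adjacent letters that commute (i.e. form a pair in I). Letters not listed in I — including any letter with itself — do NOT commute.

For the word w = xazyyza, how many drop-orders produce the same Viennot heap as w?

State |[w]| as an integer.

15

piece 0:x — minimal
piece 1:a rests on {0:x}
piece 2:z rests on {1:a}
piece 3:y rests on {0:x}
piece 4:y rests on {3:y}
piece 5:z rests on {2:z}
piece 6:a rests on {5:z}
minimal pieces: {0:x}
ways to finish when only these pieces remain (= sum over removing one remaining piece with nothing left below it):
  1 left: {4}→1  {6}→1
  2 left: {3,4}→1  {4,6}→2  {5,6}→1
  3 left: {2,5,6}→1  {3,4,6}→3  {4,5,6}→3
  4 left: {1,2,5,6}→1  {2,4,5,6}→4  {3,4,5,6}→6
  5 left: {1,2,4,5,6}→5  {2,3,4,5,6}→10
  placing 0:x first → 15 extensions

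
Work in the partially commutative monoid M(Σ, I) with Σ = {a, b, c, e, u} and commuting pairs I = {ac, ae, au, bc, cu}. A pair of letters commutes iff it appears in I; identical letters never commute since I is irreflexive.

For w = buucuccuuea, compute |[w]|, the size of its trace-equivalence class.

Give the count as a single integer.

drop 0:b onto floor
drop 1:u onto {0:b}
drop 2:u onto {1:u}
drop 3:c onto floor
drop 4:u onto {2:u}
drop 5:c onto {3:c}
drop 6:c onto {5:c}
drop 7:u onto {4:u}
drop 8:u onto {7:u}
drop 9:e onto {6:c, 8:u}
drop 10:a onto {0:b}
ground layer = {0:b, 3:c}
drop-orders for the pieces not yet dropped (sum over which currently-grounded one goes next):
  1 to go: {9} 1  {10} 1
  2 to go: {6,9} 1  {8,9} 1  {9,10} 2
  3 to go: {5,6,9} 1  {6,8,9} 2  {6,9,10} 3  {7,8,9} 1  {8,9,10} 3
  4 to go: {3,5,6,9} 1  {4,7,8,9} 1  {5,6,8,9} 3  {5,6,9,10} 4  {6,7,8,9} 3  {6,8,9,10} 8  {7,8,9,10} 4
  5 to go: {2,4,7,8,9} 1  {3,5,6,8,9} 4  {3,5,6,9,10} 5  {4,6,7,8,9} 4  {4,7,8,9,10} 5  {5,6,7,8,9} 6  {5,6,8,9,10} 15  {6,7,8,9,10} 15
  6 to go: {1,2,4,7,8,9} 1  {2,4,6,7,8,9} 5  {2,4,7,8,9,10} 6  {3,5,6,7,8,9} 10  {3,5,6,8,9,10} 24  {4,5,6,7,8,9} 10  {4,6,7,8,9,10} 24  {5,6,7,8,9,10} 36
  7 to go: {1,2,4,6,7,8,9} 6  {1,2,4,7,8,9,10} 7  {2,4,5,6,7,8,9} 15  {2,4,6,7,8,9,10} 35  {3,4,5,6,7,8,9} 20  {3,5,6,7,8,9,10} 70  {4,5,6,7,8,9,10} 70
  8 to go: {0,1,2,4,7,8,9,10} 7  {1,2,4,5,6,7,8,9} 21  {1,2,4,6,7,8,9,10} 48  {2,3,4,5,6,7,8,9} 35  {2,4,5,6,7,8,9,10} 120  {3,4,5,6,7,8,9,10} 160
  9 to go: {0,1,2,4,6,7,8,9,10} 55  {1,2,3,4,5,6,7,8,9} 56  {1,2,4,5,6,7,8,9,10} 189  {2,3,4,5,6,7,8,9,10} 315
  if 0:b drops first: 560 orders
  if 3:c drops first: 244 orders
heap linearizations: 804

804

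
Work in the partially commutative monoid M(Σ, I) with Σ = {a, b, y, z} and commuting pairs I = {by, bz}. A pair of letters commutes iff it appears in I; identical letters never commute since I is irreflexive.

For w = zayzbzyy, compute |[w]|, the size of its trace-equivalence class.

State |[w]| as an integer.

6

piece 0:z — minimal
piece 1:a rests on {0:z}
piece 2:y rests on {1:a}
piece 3:z rests on {2:y}
piece 4:b rests on {1:a}
piece 5:z rests on {3:z}
piece 6:y rests on {5:z}
piece 7:y rests on {6:y}
minimal pieces: {0:z}
ways to finish when only these pieces remain (= sum over removing one remaining piece with nothing left below it):
  1 left: {4}→1  {7}→1
  2 left: {4,7}→2  {6,7}→1
  3 left: {4,6,7}→3  {5,6,7}→1
  4 left: {3,5,6,7}→1  {4,5,6,7}→4
  5 left: {2,3,5,6,7}→1  {3,4,5,6,7}→5
  6 left: {2,3,4,5,6,7}→6
  placing 0:z first → 6 extensions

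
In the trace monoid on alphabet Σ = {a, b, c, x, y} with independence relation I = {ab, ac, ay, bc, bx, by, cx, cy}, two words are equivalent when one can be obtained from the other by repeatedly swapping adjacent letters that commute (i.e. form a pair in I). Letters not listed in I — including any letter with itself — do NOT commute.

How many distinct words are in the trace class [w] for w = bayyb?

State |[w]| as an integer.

0(b) covers ∅
1(a) covers ∅
2(y) covers ∅
3(y) covers 2:y
4(b) covers 0:b
floor of heap: 0:b, 1:a, 2:y
completions by unplaced set U, small U first (add the entries for U minus each lowest piece of U):
  |U|=1: {1}:1  {3}:1  {4}:1
  |U|=2: {0,4}:1  {1,3}:2  {1,4}:2  {2,3}:1  {3,4}:2
  |U|=3: {0,1,4}:3  {0,3,4}:3  {1,2,3}:3  {1,3,4}:6  {2,3,4}:3
  start at 0(b): 12
  start at 1(a): 6
  start at 2(y): 12
sum over floor = 30

30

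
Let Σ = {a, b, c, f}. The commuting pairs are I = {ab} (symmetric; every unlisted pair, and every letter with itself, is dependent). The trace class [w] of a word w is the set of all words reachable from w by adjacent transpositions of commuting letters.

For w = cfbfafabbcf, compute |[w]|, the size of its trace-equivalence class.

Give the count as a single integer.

3

#0=c has no predecessor
#1=f depends on [0:c]
#2=b depends on [1:f]
#3=f depends on [2:b]
#4=a depends on [3:f]
#5=f depends on [4:a]
#6=a depends on [5:f]
#7=b depends on [5:f]
#8=b depends on [7:b]
#9=c depends on [6:a, 8:b]
#10=f depends on [9:c]
sources: [0:c]
N(rest) = Σ N(rest − s) over sources s of rest; N(one piece) = 1:
  size 1 → [10]=1
  size 2 → [9,10]=1
  size 3 → [6,9,10]=1  [8,9,10]=1
  size 4 → [6,8,9,10]=2  [7,8,9,10]=1
  size 5 → [6,7,8,9,10]=3
  size 6 → [5,6,7,8,9,10]=3
  size 7 → [4,5,6,7,8,9,10]=3
  size 8 → [3,4,5,6,7,8,9,10]=3
  size 9 → [2,3,4,5,6,7,8,9,10]=3
  first=0(c) contributes 3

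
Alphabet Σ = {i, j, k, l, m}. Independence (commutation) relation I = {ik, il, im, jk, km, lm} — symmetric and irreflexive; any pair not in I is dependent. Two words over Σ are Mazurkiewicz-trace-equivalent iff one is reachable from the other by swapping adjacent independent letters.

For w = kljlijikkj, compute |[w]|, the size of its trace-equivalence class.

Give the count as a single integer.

25

#0=k has no predecessor
#1=l depends on [0:k]
#2=j depends on [1:l]
#3=l depends on [2:j]
#4=i depends on [2:j]
#5=j depends on [3:l, 4:i]
#6=i depends on [5:j]
#7=k depends on [3:l]
#8=k depends on [7:k]
#9=j depends on [6:i]
sources: [0:k]
N(rest) = Σ N(rest − s) over sources s of rest; N(one piece) = 1:
  size 1 → [8]=1  [9]=1
  size 2 → [6,9]=1  [7,8]=1  [8,9]=2
  size 3 → [5,6,9]=1  [6,8,9]=3  [7,8,9]=3
  size 4 → [4,5,6,9]=1  [5,6,8,9]=4  [6,7,8,9]=6
  size 5 → [4,5,6,8,9]=5  [5,6,7,8,9]=10
  size 6 → [3,5,6,7,8,9]=10  [4,5,6,7,8,9]=15
  size 7 → [3,4,5,6,7,8,9]=25
  size 8 → [2,3,4,5,6,7,8,9]=25
  first=0(k) contributes 25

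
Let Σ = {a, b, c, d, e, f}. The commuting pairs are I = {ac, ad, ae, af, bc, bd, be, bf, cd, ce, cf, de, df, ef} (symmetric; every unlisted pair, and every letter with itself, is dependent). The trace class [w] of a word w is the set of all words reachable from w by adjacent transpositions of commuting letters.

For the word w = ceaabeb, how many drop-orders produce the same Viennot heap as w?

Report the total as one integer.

drop 0:c onto floor
drop 1:e onto floor
drop 2:a onto floor
drop 3:a onto {2:a}
drop 4:b onto {3:a}
drop 5:e onto {1:e}
drop 6:b onto {4:b}
ground layer = {0:c, 1:e, 2:a}
drop-orders for the pieces not yet dropped (sum over which currently-grounded one goes next):
  1 to go: {0} 1  {5} 1  {6} 1
  2 to go: {0,5} 2  {0,6} 2  {1,5} 1  {4,6} 1  {5,6} 2
  3 to go: {0,1,5} 3  {0,4,6} 3  {0,5,6} 6  {1,5,6} 3  {3,4,6} 1  {4,5,6} 3
  4 to go: {0,1,5,6} 12  {0,3,4,6} 4  {0,4,5,6} 12  {1,4,5,6} 6  {2,3,4,6} 1  {3,4,5,6} 4
  5 to go: {0,1,4,5,6} 30  {0,2,3,4,6} 5  {0,3,4,5,6} 20  {1,3,4,5,6} 10  {2,3,4,5,6} 5
  if 0:c drops first: 15 orders
  if 1:e drops first: 30 orders
  if 2:a drops first: 60 orders
heap linearizations: 105

105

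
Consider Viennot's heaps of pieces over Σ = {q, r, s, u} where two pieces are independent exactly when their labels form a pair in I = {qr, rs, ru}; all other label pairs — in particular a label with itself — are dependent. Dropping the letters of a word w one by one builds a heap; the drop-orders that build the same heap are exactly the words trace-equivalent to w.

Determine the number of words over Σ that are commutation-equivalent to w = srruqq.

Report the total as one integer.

15

#0=s has no predecessor
#1=r has no predecessor
#2=r depends on [1:r]
#3=u depends on [0:s]
#4=q depends on [3:u]
#5=q depends on [4:q]
sources: [0:s, 1:r]
N(rest) = Σ N(rest − s) over sources s of rest; N(one piece) = 1:
  size 1 → [2]=1  [5]=1
  size 2 → [1,2]=1  [2,5]=2  [4,5]=1
  size 3 → [1,2,5]=3  [2,4,5]=3  [3,4,5]=1
  size 4 → [0,3,4,5]=1  [1,2,4,5]=6  [2,3,4,5]=4
  first=0(s) contributes 10
  first=1(r) contributes 5
|[w]| = 15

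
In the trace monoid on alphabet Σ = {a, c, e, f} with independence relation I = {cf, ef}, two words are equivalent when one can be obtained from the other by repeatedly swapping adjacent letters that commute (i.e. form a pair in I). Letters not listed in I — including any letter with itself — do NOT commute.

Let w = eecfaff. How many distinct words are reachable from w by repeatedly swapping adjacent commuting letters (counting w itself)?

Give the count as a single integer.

drop 0:e onto floor
drop 1:e onto {0:e}
drop 2:c onto {1:e}
drop 3:f onto floor
drop 4:a onto {2:c, 3:f}
drop 5:f onto {4:a}
drop 6:f onto {5:f}
ground layer = {0:e, 3:f}
drop-orders for the pieces not yet dropped (sum over which currently-grounded one goes next):
  1 to go: {6} 1
  2 to go: {5,6} 1
  3 to go: {4,5,6} 1
  4 to go: {2,4,5,6} 1  {3,4,5,6} 1
  5 to go: {1,2,4,5,6} 1  {2,3,4,5,6} 2
  if 0:e drops first: 3 orders
  if 3:f drops first: 1 orders
heap linearizations: 4

4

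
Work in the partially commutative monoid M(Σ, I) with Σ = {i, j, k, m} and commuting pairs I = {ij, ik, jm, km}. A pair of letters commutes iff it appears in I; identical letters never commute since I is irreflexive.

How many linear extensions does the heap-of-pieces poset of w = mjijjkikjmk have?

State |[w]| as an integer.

#0=m has no predecessor
#1=j has no predecessor
#2=i depends on [0:m]
#3=j depends on [1:j]
#4=j depends on [3:j]
#5=k depends on [4:j]
#6=i depends on [2:i]
#7=k depends on [5:k]
#8=j depends on [7:k]
#9=m depends on [6:i]
#10=k depends on [8:j]
sources: [0:m, 1:j]
N(rest) = Σ N(rest − s) over sources s of rest; N(one piece) = 1:
  size 1 → [9]=1  [10]=1
  size 2 → [6,9]=1  [8,10]=1  [9,10]=2
  size 3 → [2,6,9]=1  [6,9,10]=3  [7,8,10]=1  [8,9,10]=3
  size 4 → [0,2,6,9]=1  [2,6,9,10]=4  [5,7,8,10]=1  [6,8,9,10]=6  [7,8,9,10]=4
  size 5 → [0,2,6,9,10]=5  [2,6,8,9,10]=10  [4,5,7,8,10]=1  [5,7,8,9,10]=5  [6,7,8,9,10]=10
  size 6 → [0,2,6,8,9,10]=15  [2,6,7,8,9,10]=20  [3,4,5,7,8,10]=1  [4,5,7,8,9,10]=6  [5,6,7,8,9,10]=15
  size 7 → [0,2,6,7,8,9,10]=35  [1,3,4,5,7,8,10]=1  [2,5,6,7,8,9,10]=35  [3,4,5,7,8,9,10]=7  [4,5,6,7,8,9,10]=21
  size 8 → [0,2,5,6,7,8,9,10]=70  [1,3,4,5,7,8,9,10]=8  [2,4,5,6,7,8,9,10]=56  [3,4,5,6,7,8,9,10]=28
  size 9 → [0,2,4,5,6,7,8,9,10]=126  [1,3,4,5,6,7,8,9,10]=36  [2,3,4,5,6,7,8,9,10]=84
  first=0(m) contributes 120
  first=1(j) contributes 210
|[w]| = 330

330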